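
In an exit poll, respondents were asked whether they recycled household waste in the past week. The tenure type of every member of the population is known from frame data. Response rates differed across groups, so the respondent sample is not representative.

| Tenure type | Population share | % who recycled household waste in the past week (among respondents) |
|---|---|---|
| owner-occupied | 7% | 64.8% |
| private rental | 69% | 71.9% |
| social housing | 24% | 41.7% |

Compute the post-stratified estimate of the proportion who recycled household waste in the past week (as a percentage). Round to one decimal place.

Reweight to the known tenure type distribution:
  owner-occupied: 0.07 × 64.8 = 4.536
  private rental: 0.69 × 71.9 = 49.611
  social housing: 0.24 × 41.7 = 10.008
Post-stratified estimate = 64.155 → 64.2%.

64.2%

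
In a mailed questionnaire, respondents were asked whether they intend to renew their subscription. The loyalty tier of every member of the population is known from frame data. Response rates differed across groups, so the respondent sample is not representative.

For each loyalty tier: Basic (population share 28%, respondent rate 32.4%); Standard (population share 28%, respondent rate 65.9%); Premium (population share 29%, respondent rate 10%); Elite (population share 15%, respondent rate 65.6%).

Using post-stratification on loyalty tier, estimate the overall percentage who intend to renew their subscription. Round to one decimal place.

40.3%

Reweight to the known loyalty tier distribution:
  Basic: 0.28 × 32.4 = 9.072
  Standard: 0.28 × 65.9 = 18.452
  Premium: 0.29 × 10 = 2.9
  Elite: 0.15 × 65.6 = 9.84
Post-stratified estimate = 40.264 → 40.3%.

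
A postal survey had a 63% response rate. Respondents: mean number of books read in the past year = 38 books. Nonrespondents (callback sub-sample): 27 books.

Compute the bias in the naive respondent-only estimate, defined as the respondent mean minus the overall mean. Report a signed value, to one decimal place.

+4.1

Nonresponse fraction = 1 − 0.63 = 0.37.
Bias = (nonresponse fraction) × (respondent mean − nonrespondent mean)
     = 0.37 × (38 − 27) = 0.37 × 11 = 4.07.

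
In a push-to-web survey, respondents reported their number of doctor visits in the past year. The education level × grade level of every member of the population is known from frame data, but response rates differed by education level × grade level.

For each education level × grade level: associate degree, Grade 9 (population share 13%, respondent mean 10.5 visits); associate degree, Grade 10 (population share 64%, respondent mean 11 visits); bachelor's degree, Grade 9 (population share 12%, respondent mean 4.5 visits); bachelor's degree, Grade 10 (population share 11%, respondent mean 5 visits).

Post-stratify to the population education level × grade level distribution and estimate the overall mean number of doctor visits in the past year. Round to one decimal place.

Post-stratification weights by population share, not respondent share:
  associate degree, Grade 9: 0.13 × 10.5 = 1.365
  associate degree, Grade 10: 0.64 × 11 = 7.04
  bachelor's degree, Grade 9: 0.12 × 4.5 = 0.54
  bachelor's degree, Grade 10: 0.11 × 5 = 0.55
Post-stratified estimate = 9.495 → 9.5.

9.5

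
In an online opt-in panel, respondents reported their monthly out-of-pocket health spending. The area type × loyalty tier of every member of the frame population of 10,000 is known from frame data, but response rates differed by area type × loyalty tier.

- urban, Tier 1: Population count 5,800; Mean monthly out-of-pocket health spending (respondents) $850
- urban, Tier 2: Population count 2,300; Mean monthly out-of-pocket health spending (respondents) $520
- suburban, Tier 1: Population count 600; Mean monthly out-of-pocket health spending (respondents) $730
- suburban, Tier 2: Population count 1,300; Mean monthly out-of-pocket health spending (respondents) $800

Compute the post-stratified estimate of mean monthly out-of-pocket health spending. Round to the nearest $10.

$760

Post-stratification weights by population share, not respondent share:
  urban, Tier 1: (5,800/10,000) × 850 = 493
  urban, Tier 2: (2,300/10,000) × 520 = 119.6
  suburban, Tier 1: (600/10,000) × 730 = 43.8
  suburban, Tier 2: (1,300/10,000) × 800 = 104
Post-stratified estimate = 760.4 → $760.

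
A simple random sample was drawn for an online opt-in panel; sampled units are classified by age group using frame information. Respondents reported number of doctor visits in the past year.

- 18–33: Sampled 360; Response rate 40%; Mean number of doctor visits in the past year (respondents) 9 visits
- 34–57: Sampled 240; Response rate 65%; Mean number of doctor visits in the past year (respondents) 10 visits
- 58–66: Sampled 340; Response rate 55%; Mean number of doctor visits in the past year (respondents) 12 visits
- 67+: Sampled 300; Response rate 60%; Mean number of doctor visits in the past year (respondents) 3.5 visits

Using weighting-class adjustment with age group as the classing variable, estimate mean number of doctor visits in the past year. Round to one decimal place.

Weighting each respondent by the inverse class response rate inflates each class back to its sampled size, so the class weight is n_sampled:
  18–33: 360 × 9 = 3240
  34–57: 240 × 10 = 2400
  58–66: 340 × 12 = 4080
  67+: 300 × 3.5 = 1050
Adjusted estimate = 10,770 / 1,240 = 8.68548 → 8.7.

8.7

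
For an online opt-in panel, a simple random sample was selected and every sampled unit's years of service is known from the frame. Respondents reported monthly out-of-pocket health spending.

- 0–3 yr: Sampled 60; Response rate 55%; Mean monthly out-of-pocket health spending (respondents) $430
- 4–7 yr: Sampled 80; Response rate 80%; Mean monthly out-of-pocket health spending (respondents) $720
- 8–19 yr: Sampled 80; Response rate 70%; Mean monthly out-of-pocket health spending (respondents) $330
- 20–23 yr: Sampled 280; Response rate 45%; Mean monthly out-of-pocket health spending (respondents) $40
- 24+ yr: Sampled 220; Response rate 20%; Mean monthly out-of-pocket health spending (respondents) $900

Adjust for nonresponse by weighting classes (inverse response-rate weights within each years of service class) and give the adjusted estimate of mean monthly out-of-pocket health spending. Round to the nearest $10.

With weight = n_sampled/n_responded per class, the weighted class total is n_sampled:
  0–3 yr: 60 × 430 = 25,800
  4–7 yr: 80 × 720 = 57,600
  8–19 yr: 80 × 330 = 26,400
  20–23 yr: 280 × 40 = 11,200
  24+ yr: 220 × 900 = 198,000
Adjusted estimate = 319,000 / 720 = 443.056 → $440.

$440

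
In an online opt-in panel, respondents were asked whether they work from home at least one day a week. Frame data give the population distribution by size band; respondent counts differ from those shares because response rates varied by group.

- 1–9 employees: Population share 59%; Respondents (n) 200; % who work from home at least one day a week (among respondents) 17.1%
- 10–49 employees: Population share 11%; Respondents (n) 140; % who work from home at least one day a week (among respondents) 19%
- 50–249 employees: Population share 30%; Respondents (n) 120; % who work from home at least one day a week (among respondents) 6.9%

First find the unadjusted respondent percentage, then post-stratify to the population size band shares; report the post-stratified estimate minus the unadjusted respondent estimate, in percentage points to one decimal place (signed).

Naive respondent-only estimate (weights = respondent counts):
  (200/460)×17.1 + (140/460)×19 + (120/460)×6.9 = 15.0174%
Post-stratified estimate weights by population shares:
  0.59×17.1 + 0.11×19 + 0.3×6.9 = 14.249%
Difference = 14.249 − 15.0174 = -0.7684 pp.

-0.8 percentage points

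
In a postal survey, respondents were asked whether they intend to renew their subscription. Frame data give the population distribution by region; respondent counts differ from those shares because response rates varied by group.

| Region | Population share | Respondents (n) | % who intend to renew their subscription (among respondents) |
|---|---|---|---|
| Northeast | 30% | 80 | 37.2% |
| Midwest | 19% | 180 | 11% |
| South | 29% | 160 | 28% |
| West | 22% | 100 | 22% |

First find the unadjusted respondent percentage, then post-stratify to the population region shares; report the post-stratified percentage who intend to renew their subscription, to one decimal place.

Without adjustment, the pooled respondent share is:
  (80/520)×37.2 + (180/520)×11 + (160/520)×28 + (100/520)×22 = 22.3769%
Post-stratifying to population shares instead:
  0.3×37.2 + 0.19×11 + 0.29×28 + 0.22×22 = 26.21%

26.2%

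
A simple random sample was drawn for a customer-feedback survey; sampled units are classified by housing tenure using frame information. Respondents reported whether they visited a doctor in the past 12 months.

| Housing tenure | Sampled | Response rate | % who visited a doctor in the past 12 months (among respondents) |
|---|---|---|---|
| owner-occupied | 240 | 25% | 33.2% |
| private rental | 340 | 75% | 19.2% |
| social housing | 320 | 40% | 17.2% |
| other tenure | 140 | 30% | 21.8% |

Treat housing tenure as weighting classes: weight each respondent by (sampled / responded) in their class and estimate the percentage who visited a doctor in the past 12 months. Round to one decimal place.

Weighting each respondent by the inverse class response rate inflates each class back to its sampled size, so the class weight is n_sampled:
  owner-occupied: 240 × 33.2 = 7968
  private rental: 340 × 19.2 = 6528
  social housing: 320 × 17.2 = 5504
  other tenure: 140 × 21.8 = 3052
Adjusted estimate = 23,052 / 1,040 = 22.1654 → 22.2%.

22.2%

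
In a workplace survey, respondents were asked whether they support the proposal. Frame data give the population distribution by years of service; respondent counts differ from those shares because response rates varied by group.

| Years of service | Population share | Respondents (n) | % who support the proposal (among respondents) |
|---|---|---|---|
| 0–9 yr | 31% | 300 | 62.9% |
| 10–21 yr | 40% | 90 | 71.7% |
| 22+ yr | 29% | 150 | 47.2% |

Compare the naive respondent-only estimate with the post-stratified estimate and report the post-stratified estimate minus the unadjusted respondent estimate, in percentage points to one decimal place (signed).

+1.9 percentage points

Naive respondent-only estimate (weights = respondent counts):
  (300/540)×62.9 + (90/540)×71.7 + (150/540)×47.2 = 60.0056%
Post-stratifying to population shares instead:
  0.31×62.9 + 0.4×71.7 + 0.29×47.2 = 61.867%
Difference = 61.867 − 60.0056 = 1.8614 pp.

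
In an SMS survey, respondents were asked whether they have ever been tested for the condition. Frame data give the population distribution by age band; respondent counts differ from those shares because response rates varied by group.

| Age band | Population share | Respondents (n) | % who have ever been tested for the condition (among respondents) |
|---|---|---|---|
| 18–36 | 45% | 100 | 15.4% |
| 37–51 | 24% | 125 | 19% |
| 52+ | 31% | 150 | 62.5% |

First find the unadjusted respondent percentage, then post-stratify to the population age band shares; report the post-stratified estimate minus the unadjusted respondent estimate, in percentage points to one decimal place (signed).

Without adjustment, the pooled respondent share is:
  (100/375)×15.4 + (125/375)×19 + (150/375)×62.5 = 35.44%
Post-stratifying to population shares instead:
  0.45×15.4 + 0.24×19 + 0.31×62.5 = 30.865%
Difference = 30.865 − 35.44 = -4.575 pp.

-4.6 percentage points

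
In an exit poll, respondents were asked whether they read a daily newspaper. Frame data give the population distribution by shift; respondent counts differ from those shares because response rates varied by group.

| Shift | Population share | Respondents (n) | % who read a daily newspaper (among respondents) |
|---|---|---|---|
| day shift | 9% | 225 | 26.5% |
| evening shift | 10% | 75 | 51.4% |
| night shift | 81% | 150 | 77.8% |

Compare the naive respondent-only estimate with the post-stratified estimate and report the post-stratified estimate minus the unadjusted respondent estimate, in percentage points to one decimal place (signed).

Naive respondent-only estimate (weights = respondent counts):
  (225/450)×26.5 + (75/450)×51.4 + (150/450)×77.8 = 47.75%
Post-stratified estimate weights by population shares:
  0.09×26.5 + 0.1×51.4 + 0.81×77.8 = 70.543%
Difference = 70.543 − 47.75 = 22.793 pp.

+22.8 percentage points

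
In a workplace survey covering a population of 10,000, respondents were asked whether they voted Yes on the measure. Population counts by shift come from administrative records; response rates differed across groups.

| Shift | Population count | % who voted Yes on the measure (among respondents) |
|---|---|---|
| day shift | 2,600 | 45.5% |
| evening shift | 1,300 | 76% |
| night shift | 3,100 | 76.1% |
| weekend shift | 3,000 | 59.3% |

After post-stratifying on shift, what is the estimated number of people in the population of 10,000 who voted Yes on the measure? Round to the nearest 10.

Each cell contributes its population count × the respondent rate:
  day shift: 2,600 × 45.5% = 1183
  evening shift: 1,300 × 76% = 988
  night shift: 3,100 × 76.1% = 2359.1
  weekend shift: 3,000 × 59.3% = 1779
Estimated total = 6309.1 → 6,310.

6,310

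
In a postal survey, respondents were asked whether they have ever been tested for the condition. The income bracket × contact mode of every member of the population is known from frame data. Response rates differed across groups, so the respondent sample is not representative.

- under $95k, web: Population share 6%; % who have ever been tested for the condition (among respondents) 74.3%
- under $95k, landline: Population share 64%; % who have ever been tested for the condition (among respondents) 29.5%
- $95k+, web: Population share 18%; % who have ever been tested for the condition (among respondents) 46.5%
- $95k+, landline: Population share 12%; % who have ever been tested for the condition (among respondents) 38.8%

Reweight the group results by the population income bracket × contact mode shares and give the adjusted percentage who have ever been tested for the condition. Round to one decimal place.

36.4%

Reweight to the known income bracket × contact mode distribution:
  under $95k, web: 0.06 × 74.3 = 4.458
  under $95k, landline: 0.64 × 29.5 = 18.88
  $95k+, web: 0.18 × 46.5 = 8.37
  $95k+, landline: 0.12 × 38.8 = 4.656
Post-stratified estimate = 36.364 → 36.4%.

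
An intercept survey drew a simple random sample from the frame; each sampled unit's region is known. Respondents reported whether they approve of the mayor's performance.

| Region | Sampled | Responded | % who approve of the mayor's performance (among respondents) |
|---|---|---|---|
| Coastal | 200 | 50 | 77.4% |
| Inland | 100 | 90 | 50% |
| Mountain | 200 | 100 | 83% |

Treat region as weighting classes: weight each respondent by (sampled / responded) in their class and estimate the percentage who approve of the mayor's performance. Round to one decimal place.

74.2%

Class response rates: Coastal 50/200 = 25%, Inland 90/100 = 90%, Mountain 100/200 = 50%.
Inverse-response-rate weighting restores each class to its sampled count, so class totals weight by n_sampled:
  Coastal: 200 × 77.4 = 15480
  Inland: 100 × 50 = 5000
  Mountain: 200 × 83 = 16,600
Adjusted estimate = 37,080 / 500 = 74.16 → 74.2%.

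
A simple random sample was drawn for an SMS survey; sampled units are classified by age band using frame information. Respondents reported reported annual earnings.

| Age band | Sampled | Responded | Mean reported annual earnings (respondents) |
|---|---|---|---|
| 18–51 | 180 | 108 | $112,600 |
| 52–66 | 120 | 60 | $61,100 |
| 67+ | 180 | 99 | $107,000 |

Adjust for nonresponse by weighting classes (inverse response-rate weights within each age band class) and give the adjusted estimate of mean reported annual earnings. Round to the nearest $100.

$97,600

Response rates by class: 18–51 108/180 = 60%, 52–66 60/120 = 50%, 67+ 99/180 = 55%.
Weighting each respondent by the inverse class response rate inflates each class back to its sampled size, so the class weight is n_sampled:
  18–51: 180 × 112,600 = 20,268,000
  52–66: 120 × 61,100 = 7,332,000
  67+: 180 × 107,000 = 19,260,000
Adjusted estimate = 46,860,000 / 480 = 97,625 → $97,600.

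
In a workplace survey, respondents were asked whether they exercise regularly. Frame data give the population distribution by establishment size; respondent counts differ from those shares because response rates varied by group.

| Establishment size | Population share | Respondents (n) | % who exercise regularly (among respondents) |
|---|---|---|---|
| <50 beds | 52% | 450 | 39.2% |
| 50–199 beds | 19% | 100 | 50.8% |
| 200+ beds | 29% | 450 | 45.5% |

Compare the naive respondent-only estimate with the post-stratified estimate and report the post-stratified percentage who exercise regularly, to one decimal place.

43.2%

Naive respondent-only estimate (weights = respondent counts):
  (450/1000)×39.2 + (100/1000)×50.8 + (450/1000)×45.5 = 43.195%
Reweighting by population establishment size shares:
  0.52×39.2 + 0.19×50.8 + 0.29×45.5 = 43.231%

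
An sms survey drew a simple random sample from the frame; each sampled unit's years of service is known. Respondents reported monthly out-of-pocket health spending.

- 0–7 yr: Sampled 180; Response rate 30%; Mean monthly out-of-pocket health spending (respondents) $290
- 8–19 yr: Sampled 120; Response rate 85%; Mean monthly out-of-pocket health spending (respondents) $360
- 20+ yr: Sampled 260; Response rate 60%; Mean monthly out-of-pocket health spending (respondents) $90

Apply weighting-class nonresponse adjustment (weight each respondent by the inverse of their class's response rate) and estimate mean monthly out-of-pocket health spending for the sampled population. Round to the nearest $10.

$210

Weighting each respondent by the inverse class response rate inflates each class back to its sampled size, so the class weight is n_sampled:
  0–7 yr: 180 × 290 = 52,200
  8–19 yr: 120 × 360 = 43,200
  20+ yr: 260 × 90 = 23,400
Adjusted estimate = 118,800 / 560 = 212.143 → $210.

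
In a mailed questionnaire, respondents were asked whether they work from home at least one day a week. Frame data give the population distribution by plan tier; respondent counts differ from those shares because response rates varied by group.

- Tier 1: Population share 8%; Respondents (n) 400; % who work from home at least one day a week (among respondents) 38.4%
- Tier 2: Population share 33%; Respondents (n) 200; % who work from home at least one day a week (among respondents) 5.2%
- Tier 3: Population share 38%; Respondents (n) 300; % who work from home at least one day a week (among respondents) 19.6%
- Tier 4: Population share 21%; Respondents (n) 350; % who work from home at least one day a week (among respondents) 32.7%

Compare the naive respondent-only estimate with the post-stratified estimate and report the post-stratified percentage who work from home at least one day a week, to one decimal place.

19.1%

Unadjusted (pooled respondent) estimate weights by respondent counts:
  (400/1250)×38.4 + (200/1250)×5.2 + (300/1250)×19.6 + (350/1250)×32.7 = 26.98%
Post-stratified estimate weights by population shares:
  0.08×38.4 + 0.33×5.2 + 0.38×19.6 + 0.21×32.7 = 19.103%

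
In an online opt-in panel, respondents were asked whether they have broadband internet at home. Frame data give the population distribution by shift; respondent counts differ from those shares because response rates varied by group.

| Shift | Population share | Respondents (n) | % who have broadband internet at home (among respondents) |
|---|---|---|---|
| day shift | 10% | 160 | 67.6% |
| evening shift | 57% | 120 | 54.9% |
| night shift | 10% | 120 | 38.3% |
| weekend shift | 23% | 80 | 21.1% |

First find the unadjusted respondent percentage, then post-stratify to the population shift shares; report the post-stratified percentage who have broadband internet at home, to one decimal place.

46.7%

Naive respondent-only estimate (weights = respondent counts):
  (160/480)×67.6 + (120/480)×54.9 + (120/480)×38.3 + (80/480)×21.1 = 49.35%
Post-stratified estimate weights by population shares:
  0.1×67.6 + 0.57×54.9 + 0.1×38.3 + 0.23×21.1 = 46.736%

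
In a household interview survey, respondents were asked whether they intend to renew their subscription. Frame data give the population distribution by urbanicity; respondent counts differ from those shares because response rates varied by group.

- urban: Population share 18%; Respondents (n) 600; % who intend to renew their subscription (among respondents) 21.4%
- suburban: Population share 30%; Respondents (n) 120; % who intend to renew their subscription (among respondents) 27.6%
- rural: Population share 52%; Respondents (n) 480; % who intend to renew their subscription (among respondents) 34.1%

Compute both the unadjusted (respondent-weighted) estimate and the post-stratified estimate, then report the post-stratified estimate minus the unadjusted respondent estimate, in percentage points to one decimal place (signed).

Naive respondent-only estimate (weights = respondent counts):
  (600/1200)×21.4 + (120/1200)×27.6 + (480/1200)×34.1 = 27.1%
Reweighting by population urbanicity shares:
  0.18×21.4 + 0.3×27.6 + 0.52×34.1 = 29.864%
Difference = 29.864 − 27.1 = 2.764 pp.

+2.8 percentage points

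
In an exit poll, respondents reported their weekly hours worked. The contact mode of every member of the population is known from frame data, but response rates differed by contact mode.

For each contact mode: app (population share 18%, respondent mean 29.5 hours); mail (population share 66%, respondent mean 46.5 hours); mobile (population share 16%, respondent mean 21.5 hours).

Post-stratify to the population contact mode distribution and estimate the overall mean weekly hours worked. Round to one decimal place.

Weight each group's respondent value by its population share:
  app: 0.18 × 29.5 = 5.31
  mail: 0.66 × 46.5 = 30.69
  mobile: 0.16 × 21.5 = 3.44
Post-stratified estimate = 39.44 → 39.4.

39.4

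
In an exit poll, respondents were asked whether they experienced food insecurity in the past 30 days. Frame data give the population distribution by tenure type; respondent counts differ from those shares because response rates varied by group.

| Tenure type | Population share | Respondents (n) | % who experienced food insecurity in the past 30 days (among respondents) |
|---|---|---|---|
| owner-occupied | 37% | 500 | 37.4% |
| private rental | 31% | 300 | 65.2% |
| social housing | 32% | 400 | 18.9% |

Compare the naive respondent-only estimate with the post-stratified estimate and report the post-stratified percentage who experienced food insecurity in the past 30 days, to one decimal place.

Unadjusted (pooled respondent) estimate weights by respondent counts:
  (500/1200)×37.4 + (300/1200)×65.2 + (400/1200)×18.9 = 38.1833%
Post-stratified estimate weights by population shares:
  0.37×37.4 + 0.31×65.2 + 0.32×18.9 = 40.098%

40.1%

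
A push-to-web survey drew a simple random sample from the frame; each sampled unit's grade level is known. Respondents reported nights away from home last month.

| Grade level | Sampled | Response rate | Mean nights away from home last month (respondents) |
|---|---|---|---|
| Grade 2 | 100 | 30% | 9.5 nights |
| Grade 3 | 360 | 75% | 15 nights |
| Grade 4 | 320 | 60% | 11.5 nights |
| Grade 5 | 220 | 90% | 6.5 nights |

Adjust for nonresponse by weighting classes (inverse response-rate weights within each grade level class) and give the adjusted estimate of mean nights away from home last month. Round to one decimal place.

11.5

Inverse-response-rate weighting restores each class to its sampled count, so class totals weight by n_sampled:
  Grade 2: 100 × 9.5 = 950
  Grade 3: 360 × 15 = 5400
  Grade 4: 320 × 11.5 = 3680
  Grade 5: 220 × 6.5 = 1430
Adjusted estimate = 11,460 / 1,000 = 11.46 → 11.5.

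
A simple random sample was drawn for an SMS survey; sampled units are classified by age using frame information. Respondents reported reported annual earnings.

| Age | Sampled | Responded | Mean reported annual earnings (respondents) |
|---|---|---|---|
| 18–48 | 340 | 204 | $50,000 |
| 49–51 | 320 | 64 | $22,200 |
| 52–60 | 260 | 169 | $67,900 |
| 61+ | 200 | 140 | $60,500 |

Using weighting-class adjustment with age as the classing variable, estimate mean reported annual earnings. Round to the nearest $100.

$48,100

Response rates by class: 18–48 204/340 = 60%, 49–51 64/320 = 20%, 52–60 169/260 = 65%, 61+ 140/200 = 70%.
Each respondent's weight = sampled/responded in their class; summing within a class gives n_sampled, so:
  18–48: 340 × 50,000 = 17,000,000
  49–51: 320 × 22,200 = 7,104,000
  52–60: 260 × 67,900 = 17,654,000
  61+: 200 × 60,500 = 12,100,000
Adjusted estimate = 53,858,000 / 1,120 = 48087.5 → $48,100.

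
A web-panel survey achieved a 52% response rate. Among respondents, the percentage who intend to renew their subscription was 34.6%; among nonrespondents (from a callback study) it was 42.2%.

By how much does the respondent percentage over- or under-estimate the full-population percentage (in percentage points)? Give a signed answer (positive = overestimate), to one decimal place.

-3.6 percentage points

Nonresponse fraction = 1 − 0.52 = 0.48.
Bias = (nonresponse fraction) × (respondent percentage − nonrespondent percentage)
     = 0.48 × (34.6 − 42.2) = 0.48 × -7.6 = -3.648.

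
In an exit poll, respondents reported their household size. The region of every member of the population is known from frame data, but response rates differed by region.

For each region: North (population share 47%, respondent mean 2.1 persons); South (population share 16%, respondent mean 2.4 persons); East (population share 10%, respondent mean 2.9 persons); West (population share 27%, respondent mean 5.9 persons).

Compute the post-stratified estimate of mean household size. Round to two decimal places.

3.25

Weight each group's respondent value by its population share:
  North: 0.47 × 2.1 = 0.987
  South: 0.16 × 2.4 = 0.384
  East: 0.1 × 2.9 = 0.29
  West: 0.27 × 5.9 = 1.593
Post-stratified estimate = 3.254 → 3.25.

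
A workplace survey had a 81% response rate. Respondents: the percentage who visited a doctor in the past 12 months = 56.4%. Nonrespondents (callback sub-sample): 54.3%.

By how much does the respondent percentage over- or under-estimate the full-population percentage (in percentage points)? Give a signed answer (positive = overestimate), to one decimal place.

Nonresponse fraction = 1 − 0.81 = 0.19.
Bias = (nonresponse fraction) × (respondent percentage − nonrespondent percentage)
     = 0.19 × (56.4 − 54.3) = 0.19 × 2.1 = 0.399.

+0.4 percentage points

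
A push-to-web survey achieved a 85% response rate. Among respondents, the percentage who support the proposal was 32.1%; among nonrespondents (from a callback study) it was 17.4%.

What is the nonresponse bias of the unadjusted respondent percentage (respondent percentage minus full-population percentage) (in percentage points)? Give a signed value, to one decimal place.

+2.2 percentage points

Nonresponse fraction = 1 − 0.85 = 0.15.
Bias = (nonresponse fraction) × (respondent percentage − nonrespondent percentage)
     = 0.15 × (32.1 − 17.4) = 0.15 × 14.7 = 2.205.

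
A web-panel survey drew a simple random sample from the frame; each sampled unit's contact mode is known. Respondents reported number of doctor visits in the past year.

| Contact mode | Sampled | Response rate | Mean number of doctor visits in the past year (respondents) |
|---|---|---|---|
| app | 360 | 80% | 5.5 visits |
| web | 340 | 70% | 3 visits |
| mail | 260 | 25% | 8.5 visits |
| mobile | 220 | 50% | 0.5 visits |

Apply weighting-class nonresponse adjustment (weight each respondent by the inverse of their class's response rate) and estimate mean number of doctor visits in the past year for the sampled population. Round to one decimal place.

4.5

With weight = n_sampled/n_responded per class, the weighted class total is n_sampled:
  app: 360 × 5.5 = 1980
  web: 340 × 3 = 1020
  mail: 260 × 8.5 = 2210
  mobile: 220 × 0.5 = 110
Adjusted estimate = 5320 / 1,180 = 4.50847 → 4.5.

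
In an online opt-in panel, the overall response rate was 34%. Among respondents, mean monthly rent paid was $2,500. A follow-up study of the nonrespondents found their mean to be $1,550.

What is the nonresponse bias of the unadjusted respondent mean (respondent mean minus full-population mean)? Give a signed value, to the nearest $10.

Nonresponse fraction = 1 − 0.34 = 0.66.
Bias = (nonresponse fraction) × (respondent mean − nonrespondent mean)
     = 0.66 × (2500 − 1550) = 0.66 × 950 = 627.

+$630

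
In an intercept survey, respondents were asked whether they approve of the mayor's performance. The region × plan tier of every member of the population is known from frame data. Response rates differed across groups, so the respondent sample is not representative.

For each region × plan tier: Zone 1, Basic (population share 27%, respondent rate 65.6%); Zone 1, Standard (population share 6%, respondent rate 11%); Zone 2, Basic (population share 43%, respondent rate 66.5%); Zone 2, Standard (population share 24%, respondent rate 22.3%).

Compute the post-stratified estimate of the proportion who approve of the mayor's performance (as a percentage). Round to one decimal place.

Reweight to the known region × plan tier distribution:
  Zone 1, Basic: 0.27 × 65.6 = 17.712
  Zone 1, Standard: 0.06 × 11 = 0.66
  Zone 2, Basic: 0.43 × 66.5 = 28.595
  Zone 2, Standard: 0.24 × 22.3 = 5.352
Post-stratified estimate = 52.319 → 52.3%.

52.3%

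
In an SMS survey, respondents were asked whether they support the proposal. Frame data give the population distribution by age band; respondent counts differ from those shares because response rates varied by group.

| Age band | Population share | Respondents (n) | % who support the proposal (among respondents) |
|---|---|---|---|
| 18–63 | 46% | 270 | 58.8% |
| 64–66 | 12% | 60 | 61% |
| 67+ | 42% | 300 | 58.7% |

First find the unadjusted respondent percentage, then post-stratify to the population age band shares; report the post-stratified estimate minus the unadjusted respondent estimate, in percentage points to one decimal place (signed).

+0.1 percentage points

Naive respondent-only estimate (weights = respondent counts):
  (270/630)×58.8 + (60/630)×61 + (300/630)×58.7 = 58.9619%
Post-stratified estimate weights by population shares:
  0.46×58.8 + 0.12×61 + 0.42×58.7 = 59.022%
Difference = 59.022 − 58.9619 = 0.0601 pp.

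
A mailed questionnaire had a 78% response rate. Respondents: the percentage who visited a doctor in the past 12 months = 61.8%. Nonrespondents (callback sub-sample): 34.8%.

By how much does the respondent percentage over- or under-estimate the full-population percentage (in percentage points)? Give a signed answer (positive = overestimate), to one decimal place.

+5.9 percentage points

Nonresponse fraction = 1 − 0.78 = 0.22.
Bias = (nonresponse fraction) × (respondent percentage − nonrespondent percentage)
     = 0.22 × (61.8 − 34.8) = 0.22 × 27 = 5.94.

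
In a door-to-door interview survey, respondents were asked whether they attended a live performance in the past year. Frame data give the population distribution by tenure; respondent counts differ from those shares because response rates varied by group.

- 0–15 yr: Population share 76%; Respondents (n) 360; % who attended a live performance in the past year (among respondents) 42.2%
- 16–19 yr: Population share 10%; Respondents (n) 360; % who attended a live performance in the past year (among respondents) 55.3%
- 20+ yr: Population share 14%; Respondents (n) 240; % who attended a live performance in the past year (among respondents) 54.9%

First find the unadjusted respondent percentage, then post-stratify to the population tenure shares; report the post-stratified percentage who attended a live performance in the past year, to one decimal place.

Unadjusted (pooled respondent) estimate weights by respondent counts:
  (360/960)×42.2 + (360/960)×55.3 + (240/960)×54.9 = 50.2875%
Post-stratified estimate weights by population shares:
  0.76×42.2 + 0.1×55.3 + 0.14×54.9 = 45.288%

45.3%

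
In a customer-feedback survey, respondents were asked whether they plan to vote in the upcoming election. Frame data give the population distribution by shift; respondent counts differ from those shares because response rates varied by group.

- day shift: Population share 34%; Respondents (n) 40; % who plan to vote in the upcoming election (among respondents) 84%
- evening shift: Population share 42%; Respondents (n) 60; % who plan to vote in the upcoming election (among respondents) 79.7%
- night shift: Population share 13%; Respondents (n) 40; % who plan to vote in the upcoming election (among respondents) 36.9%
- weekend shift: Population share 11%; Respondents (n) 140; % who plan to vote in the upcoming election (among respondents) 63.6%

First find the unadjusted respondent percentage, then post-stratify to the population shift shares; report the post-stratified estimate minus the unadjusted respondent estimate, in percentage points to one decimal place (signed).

+7.7 percentage points

Naive respondent-only estimate (weights = respondent counts):
  (40/280)×84 + (60/280)×79.7 + (40/280)×36.9 + (140/280)×63.6 = 66.15%
Reweighting by population shift shares:
  0.34×84 + 0.42×79.7 + 0.13×36.9 + 0.11×63.6 = 73.827%
Difference = 73.827 − 66.15 = 7.677 pp.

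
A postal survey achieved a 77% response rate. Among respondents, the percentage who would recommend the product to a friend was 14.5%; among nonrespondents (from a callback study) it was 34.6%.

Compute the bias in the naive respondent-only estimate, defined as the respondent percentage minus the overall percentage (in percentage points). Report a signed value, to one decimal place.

Nonresponse fraction = 1 − 0.77 = 0.23.
Bias = (nonresponse fraction) × (respondent percentage − nonrespondent percentage)
     = 0.23 × (14.5 − 34.6) = 0.23 × -20.1 = -4.623.

-4.6 percentage points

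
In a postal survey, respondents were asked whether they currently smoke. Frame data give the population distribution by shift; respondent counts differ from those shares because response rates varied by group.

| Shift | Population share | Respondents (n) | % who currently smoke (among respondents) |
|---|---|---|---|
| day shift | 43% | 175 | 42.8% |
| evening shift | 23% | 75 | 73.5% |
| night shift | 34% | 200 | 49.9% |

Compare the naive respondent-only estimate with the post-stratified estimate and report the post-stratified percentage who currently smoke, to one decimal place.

Without adjustment, the pooled respondent share is:
  (175/450)×42.8 + (75/450)×73.5 + (200/450)×49.9 = 51.0722%
Post-stratifying to population shares instead:
  0.43×42.8 + 0.23×73.5 + 0.34×49.9 = 52.275%

52.3%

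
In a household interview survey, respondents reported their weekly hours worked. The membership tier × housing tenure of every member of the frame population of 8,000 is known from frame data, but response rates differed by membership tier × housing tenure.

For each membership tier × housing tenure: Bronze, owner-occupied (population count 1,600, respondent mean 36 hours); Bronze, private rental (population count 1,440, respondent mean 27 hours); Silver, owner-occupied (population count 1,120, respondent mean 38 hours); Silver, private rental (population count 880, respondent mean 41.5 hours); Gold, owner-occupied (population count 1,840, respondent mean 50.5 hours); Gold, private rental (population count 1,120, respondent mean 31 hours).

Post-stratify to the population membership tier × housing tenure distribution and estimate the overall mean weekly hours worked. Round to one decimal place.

37.9

Each cell contributes population-share × respondent value:
  Bronze, owner-occupied: (1,600/8,000) × 36 = 7.2
  Bronze, private rental: (1,440/8,000) × 27 = 4.86
  Silver, owner-occupied: (1,120/8,000) × 38 = 5.32
  Silver, private rental: (880/8,000) × 41.5 = 4.565
  Gold, owner-occupied: (1,840/8,000) × 50.5 = 11.615
  Gold, private rental: (1,120/8,000) × 31 = 4.34
Post-stratified estimate = 37.9 → 37.9.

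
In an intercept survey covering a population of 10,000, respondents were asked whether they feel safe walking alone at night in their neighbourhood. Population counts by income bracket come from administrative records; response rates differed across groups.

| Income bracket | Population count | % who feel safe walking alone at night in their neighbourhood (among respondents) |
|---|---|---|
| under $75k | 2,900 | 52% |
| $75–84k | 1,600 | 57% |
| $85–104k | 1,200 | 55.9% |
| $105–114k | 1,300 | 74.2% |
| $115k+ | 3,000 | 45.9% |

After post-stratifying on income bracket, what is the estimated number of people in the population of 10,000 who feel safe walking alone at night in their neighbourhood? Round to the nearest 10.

5,430

Apply each group's respondent rate to its population count:
  under $75k: 2,900 × 52% = 1508
  $75–84k: 1,600 × 57% = 912
  $85–104k: 1,200 × 55.9% = 670.8
  $105–114k: 1,300 × 74.2% = 964.6
  $115k+: 3,000 × 45.9% = 1377
Estimated total = 5432.4 → 5,430.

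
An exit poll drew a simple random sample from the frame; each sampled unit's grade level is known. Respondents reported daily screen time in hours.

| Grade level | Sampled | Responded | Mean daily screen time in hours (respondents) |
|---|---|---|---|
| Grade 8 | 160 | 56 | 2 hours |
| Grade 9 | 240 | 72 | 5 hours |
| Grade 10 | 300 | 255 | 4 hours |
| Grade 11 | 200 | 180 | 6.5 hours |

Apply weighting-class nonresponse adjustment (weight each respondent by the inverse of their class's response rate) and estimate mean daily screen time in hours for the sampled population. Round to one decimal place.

Class response rates: Grade 8 56/160 = 35%, Grade 9 72/240 = 30%, Grade 10 255/300 = 85%, Grade 11 180/200 = 90%.
With weight = n_sampled/n_responded per class, the weighted class total is n_sampled:
  Grade 8: 160 × 2 = 320
  Grade 9: 240 × 5 = 1200
  Grade 10: 300 × 4 = 1200
  Grade 11: 200 × 6.5 = 1300
Adjusted estimate = 4020 / 900 = 4.46667 → 4.5.

4.5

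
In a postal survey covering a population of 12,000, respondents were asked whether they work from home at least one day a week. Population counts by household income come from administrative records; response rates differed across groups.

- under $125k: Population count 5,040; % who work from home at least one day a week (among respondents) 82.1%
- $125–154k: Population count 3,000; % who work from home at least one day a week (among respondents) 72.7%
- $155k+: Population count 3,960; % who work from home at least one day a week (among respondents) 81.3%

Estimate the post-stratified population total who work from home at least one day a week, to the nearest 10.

Each cell contributes its population count × the respondent rate:
  under $125k: 5,040 × 82.1% = 4137.84
  $125–154k: 3,000 × 72.7% = 2181
  $155k+: 3,960 × 81.3% = 3219.48
Estimated total = 9538.32 → 9,540.

9,540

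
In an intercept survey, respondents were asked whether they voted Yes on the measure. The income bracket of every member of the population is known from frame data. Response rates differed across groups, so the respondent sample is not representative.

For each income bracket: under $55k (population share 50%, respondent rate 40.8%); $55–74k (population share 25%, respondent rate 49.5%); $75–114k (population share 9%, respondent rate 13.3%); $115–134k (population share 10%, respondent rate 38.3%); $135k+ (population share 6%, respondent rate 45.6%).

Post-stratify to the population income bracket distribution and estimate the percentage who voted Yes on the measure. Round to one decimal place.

40.5%

Each cell contributes population-share × respondent value:
  under $55k: 0.5 × 40.8 = 20.4
  $55–74k: 0.25 × 49.5 = 12.375
  $75–114k: 0.09 × 13.3 = 1.197
  $115–134k: 0.1 × 38.3 = 3.83
  $135k+: 0.06 × 45.6 = 2.736
Post-stratified estimate = 40.538 → 40.5%.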